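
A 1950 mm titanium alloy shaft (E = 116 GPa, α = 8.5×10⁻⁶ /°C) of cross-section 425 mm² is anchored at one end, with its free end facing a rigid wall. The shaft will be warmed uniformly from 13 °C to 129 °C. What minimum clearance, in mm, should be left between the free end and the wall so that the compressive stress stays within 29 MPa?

g ≈ 1.44 mm

With no wall the shaft would lengthen by αΔT L = 8.5×10⁻⁶ × 116 × 1950 = 1.923 mm.
At the allowable stress the elastic shortening the wall may impose is σL/E = 29 × 1950 / (116×10³) = 0.4875 mm.
The gap must absorb the remainder: g_min = 1.923 − 0.4875 = 1.435 mm.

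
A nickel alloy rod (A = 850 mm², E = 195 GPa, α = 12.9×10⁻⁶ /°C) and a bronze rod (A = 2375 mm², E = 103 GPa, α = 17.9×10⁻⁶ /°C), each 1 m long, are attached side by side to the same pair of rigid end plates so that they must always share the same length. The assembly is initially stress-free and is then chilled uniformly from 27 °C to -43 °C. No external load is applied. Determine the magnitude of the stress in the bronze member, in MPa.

σ ≈ 14.6 MPa (tensile)

Equilibrium of a rigid end plate with no external load gives equal and opposite internal forces ±P in the two members. Since α_{bronze} > α_{nickel alloy}, cooling drives the bronze into tension and the nickel alloy into compression.
Setting the final lengths equal and cancelling L: (α₁ − α₂)ΔT = P/(A₁E₁) + P/(A₂E₂).
|α₁ − α₂|·ΔT = 5×10⁻⁶ × 70 = 0.00035.
1/(A₁E₁) + 1/(A₂E₂) = 1/(850×195×10³) + 1/(2375×103×10³) = 1.012×10⁻⁸ N⁻¹.
P = 0.00035 / 1.012×10⁻⁸ = 34580 N = 34.58 kN.
σ_{bronze} = P/A₂ = 34580/2375 = 14.56 MPa, tensile.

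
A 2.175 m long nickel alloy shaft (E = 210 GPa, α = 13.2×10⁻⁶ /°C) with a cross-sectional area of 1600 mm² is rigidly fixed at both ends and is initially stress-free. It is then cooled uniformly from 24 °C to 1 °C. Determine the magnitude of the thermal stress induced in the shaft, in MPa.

σ ≈ 63.8 MPa (tensile)

The supports are rigid, so the total axial strain is zero. The restrained thermal strain is ε = αΔT = 13.2×10⁻⁶ × 23 = 303.6×10⁻⁶.
The stress required to suppress this strain is σ = Eε = 210×10³ × 303.6×10⁻⁶ = 63.76 MPa, tensile since the shaft is trying to contract.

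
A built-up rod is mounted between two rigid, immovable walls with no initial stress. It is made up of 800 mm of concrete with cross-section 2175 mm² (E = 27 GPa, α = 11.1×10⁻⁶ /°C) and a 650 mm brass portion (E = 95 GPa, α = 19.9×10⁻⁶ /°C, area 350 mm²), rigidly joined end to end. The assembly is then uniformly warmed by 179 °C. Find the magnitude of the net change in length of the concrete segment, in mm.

With the walls removed the bar would change length by δ_free = Σ αᵢΔT Lᵢ = 11.1×10⁻⁶×179×800 + 19.9×10⁻⁶×179×650 = 3.905 mm.
Since the ends are fixed, an axial force P builds up, equal in every segment, with P · Σ Lᵢ/(AᵢEᵢ) = δ_free.
Σ Lᵢ/(AᵢEᵢ) = 800/(2175×27×10³) + 650/(350×95×10³) = 3.317×10⁻⁵ mm/N.
Hence P = δ_free / Σ(L/AE) = 3.905/3.317×10⁻⁵ = 117.7 kN (compressive).
For the concrete segment, free thermal change = 11.1×10⁻⁶×179×800 = 1.59 mm and elastic change from P = 117700×800/(2175×27×10³) = 1.604 mm; these oppose, so the net change is 0.0141 mm (segment shortens).

|ΔL| ≈ 0.0141 mm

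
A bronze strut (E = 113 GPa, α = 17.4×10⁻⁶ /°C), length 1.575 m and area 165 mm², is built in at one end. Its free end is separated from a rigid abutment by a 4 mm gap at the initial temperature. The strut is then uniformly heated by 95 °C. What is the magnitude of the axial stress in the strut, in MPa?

If the wall were absent the strut would grow by αΔT L = 17.4×10⁻⁶ × 95 × 1575 = 2.603 mm.
Since δ_free = 2.6 mm is less than the 4 mm gap, the strut never touches the wall. No axial force develops.

σ ≈ 0 MPa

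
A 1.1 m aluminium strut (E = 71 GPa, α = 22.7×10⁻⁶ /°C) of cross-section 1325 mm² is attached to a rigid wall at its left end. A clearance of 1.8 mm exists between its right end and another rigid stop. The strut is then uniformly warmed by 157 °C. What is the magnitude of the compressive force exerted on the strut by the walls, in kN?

Unrestrained expansion: δ_free = αΔT L = 22.7×10⁻⁶ × 157 × 1100 = 3.92 mm.
The gap closes (δ_free > 1.8 mm) and the wall then resists a further 3.92 − 1.8 = 2.12 mm of expansion.
Compatibility: PL/(AE) = 2.12 mm, so σ = P/A = E × (2.12/1100) = 136.9 MPa.
P = σA = 136.9 × 1325 = 181.3 kN.

P ≈ 181 kN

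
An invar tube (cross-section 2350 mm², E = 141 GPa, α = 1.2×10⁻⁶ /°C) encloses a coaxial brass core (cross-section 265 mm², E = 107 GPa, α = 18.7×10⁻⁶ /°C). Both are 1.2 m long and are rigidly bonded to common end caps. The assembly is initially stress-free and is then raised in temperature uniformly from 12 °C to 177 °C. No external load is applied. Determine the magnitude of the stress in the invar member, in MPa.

σ ≈ 32.1 MPa (tensile)

The brass has the larger α, so on heating it would change length more than the invar if both were free. The rigid plates force a common final length, so the brass is put into compression and the invar into tension, with equal and opposite forces P (no external load).
Equating the net (thermal + elastic) strains gives |α₁ − α₂|·ΔT = P·[1/(A₁E₁) + 1/(A₂E₂)].
|α₁ − α₂|·ΔT = 17.5×10⁻⁶ × 165 = 0.002887.
1/(A₁E₁) + 1/(A₂E₂) = 1/(2350×141×10³) + 1/(265×107×10³) = 3.829×10⁻⁸ N⁻¹.
P = 0.002887 / 3.829×10⁻⁸ = 75420 N = 75.42 kN.
σ_{invar} = P/A₁ = 75420/2350 = 32.09 MPa, tensile.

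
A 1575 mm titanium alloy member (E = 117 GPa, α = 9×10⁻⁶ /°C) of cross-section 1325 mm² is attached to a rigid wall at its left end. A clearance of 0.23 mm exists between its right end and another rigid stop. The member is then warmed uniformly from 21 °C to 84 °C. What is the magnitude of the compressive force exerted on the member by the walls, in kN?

If the wall were absent the member would grow by αΔT L = 9×10⁻⁶ × 63 × 1575 = 0.893 mm.
The gap closes (δ_free > 0.23 mm) and the wall then resists a further 0.893 − 0.23 = 0.663 mm of expansion.
Compatibility: PL/(AE) = 0.663 mm, so σ = P/A = E × (0.663/1575) = 49.25 MPa.
P = σA = 49.25 × 1325 = 65.26 kN.

P ≈ 65.3 kN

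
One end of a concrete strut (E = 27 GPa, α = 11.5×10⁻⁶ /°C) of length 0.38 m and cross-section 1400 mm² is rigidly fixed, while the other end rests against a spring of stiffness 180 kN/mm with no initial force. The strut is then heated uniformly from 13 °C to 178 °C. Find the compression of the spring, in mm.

δ ≈ 0.257 mm

If the spring were absent the strut would lengthen by αΔT L = 11.5×10⁻⁶ × 165 × 380 = 0.7211 mm.
Let P be the compressive force at the spring. The strut shortens elastically by PL/(AE) and the spring compresses by P/k; together these equal δ_free.
So P = δ_free / [L/(AE) + 1/k] = 0.7211 / [ 380/(1400×27×10³) + 1/(180×10³) ].
P = 0.7211 / 1.561×10⁻⁵ = 46200 N.
Spring compression = P/k = 46200/(180×10³) = 0.2566 mm.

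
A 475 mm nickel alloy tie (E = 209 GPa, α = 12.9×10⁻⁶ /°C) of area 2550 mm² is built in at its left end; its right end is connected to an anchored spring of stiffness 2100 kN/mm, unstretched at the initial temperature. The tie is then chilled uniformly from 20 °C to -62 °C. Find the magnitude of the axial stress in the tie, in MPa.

σ ≈ 144 MPa (tensile)

The unrestrained thermal change is αΔT L = 12.9×10⁻⁶ × 82 × 475 = 0.5025 mm.
Let P be the tensile force in the spring. The tie extends elastically by PL/(AE) and the spring stretches by P/k; together these equal δ_free.
So P = δ_free / [L/(AE) + 1/k] = 0.5025 / [ 475/(2550×209×10³) + 1/(2100×10³) ].
P = 0.5025 / 1.367×10⁻⁶ = 367400 N.
σ = P/A = 367400/2550 = 144.1 MPa.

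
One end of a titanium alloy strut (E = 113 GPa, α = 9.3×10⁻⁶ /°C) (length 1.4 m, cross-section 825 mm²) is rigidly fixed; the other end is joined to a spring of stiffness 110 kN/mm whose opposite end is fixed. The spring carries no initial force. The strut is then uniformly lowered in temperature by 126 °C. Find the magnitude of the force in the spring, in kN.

P ≈ 68 kN

The unrestrained thermal change is αΔT L = 9.3×10⁻⁶ × 126 × 1400 = 1.641 mm.
Let P be the tensile force in the spring. The strut extends elastically by PL/(AE) and the spring stretches by P/k; together these equal δ_free.
So P = δ_free / [L/(AE) + 1/k] = 1.641 / [ 1400/(825×113×10³) + 1/(110×10³) ].
P = 1.641 / 2.411×10⁻⁵ = 68050 N.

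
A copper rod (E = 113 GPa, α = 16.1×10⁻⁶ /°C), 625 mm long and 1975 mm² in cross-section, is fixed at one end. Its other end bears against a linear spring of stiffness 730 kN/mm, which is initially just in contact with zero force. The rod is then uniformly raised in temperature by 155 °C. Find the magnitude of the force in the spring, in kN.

If the spring were absent the rod would lengthen by αΔT L = 16.1×10⁻⁶ × 155 × 625 = 1.56 mm.
With a force P in the spring, the elastic change of the rod is PL/(AE) and that of the spring is P/k; compatibility requires their sum to equal δ_free.
P [ L/(AE) + 1/k ] = δ_free → P [ 625/(1975×113×10³) + 1/(730×10³) ] = 1.56.
P = 1.56 / 4.17×10⁻⁶ = 374000 N.

P ≈ 374 kN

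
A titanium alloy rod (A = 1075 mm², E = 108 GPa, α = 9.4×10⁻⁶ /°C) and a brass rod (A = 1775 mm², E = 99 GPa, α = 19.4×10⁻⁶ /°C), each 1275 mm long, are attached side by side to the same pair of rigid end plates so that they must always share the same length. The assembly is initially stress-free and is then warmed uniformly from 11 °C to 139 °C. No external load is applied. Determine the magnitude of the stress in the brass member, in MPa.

σ ≈ 50.4 MPa (compressive)

The brass has the larger α, so on heating it would change length more than the titanium alloy if both were free. The rigid plates force a common final length, so the brass is put into compression and the titanium alloy into tension, with equal and opposite forces P (no external load).
Equating the net (thermal + elastic) strains gives |α₁ − α₂|·ΔT = P·[1/(A₁E₁) + 1/(A₂E₂)].
|α₁ − α₂|·ΔT = 10×10⁻⁶ × 128 = 0.00128.
1/(A₁E₁) + 1/(A₂E₂) = 1/(1075×108×10³) + 1/(1775×99×10³) = 1.43×10⁻⁸ N⁻¹.
P = 0.00128 / 1.43×10⁻⁸ = 89490 N = 89.49 kN.
σ_{brass} = P/A₂ = 89490/1775 = 50.41 MPa, compressive.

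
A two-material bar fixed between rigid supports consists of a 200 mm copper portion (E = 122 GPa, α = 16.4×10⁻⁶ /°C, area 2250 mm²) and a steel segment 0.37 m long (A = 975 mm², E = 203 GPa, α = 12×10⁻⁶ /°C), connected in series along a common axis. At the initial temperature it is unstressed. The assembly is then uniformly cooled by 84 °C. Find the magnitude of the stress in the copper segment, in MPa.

σ ≈ 111 MPa (tensile)

If the supports were absent, the total length change would be Σ αᵢΔT Lᵢ = 16.4×10⁻⁶×84×200 + 12×10⁻⁶×84×370 = 0.6485 mm.
The walls prevent any net length change, so an axial force P (same in every segment) develops. Compatibility: P · Σ Lᵢ/(AᵢEᵢ) = δ_free.
The series flexibility is Σ Lᵢ/(AᵢEᵢ) = 200/(2250×122×10³) + 370/(975×203×10³) = 2.598×10⁻⁶ mm/N.
P = 0.6485 / 2.598×10⁻⁶ = 249600 N = 249.6 kN, tensile.
σ_{copper} = P / A = 249600 / 2250 = 110.9 MPa.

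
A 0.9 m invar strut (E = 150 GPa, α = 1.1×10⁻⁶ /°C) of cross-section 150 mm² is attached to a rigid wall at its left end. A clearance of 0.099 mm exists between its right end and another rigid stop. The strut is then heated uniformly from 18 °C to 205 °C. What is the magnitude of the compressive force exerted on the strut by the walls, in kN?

If the wall were absent the strut would grow by αΔT L = 1.1×10⁻⁶ × 187 × 900 = 0.1851 mm.
After closing the 0.099 mm clearance, 0.1851 − 0.099 = 0.08613 mm of expansion remains to be suppressed by the wall.
That suppressed elongation corresponds to σ = E·Δ/L = 150×10³ × 0.08613/900 = 14.36 MPa.
Force on the wall = σA = 14.36 × 150 mm² = 2.153 kN.

P ≈ 2.15 kN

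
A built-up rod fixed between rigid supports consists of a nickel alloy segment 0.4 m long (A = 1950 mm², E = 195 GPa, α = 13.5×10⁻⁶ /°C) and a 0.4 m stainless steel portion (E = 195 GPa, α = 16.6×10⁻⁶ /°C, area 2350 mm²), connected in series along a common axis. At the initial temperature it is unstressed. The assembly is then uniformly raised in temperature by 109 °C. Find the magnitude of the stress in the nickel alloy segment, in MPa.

σ ≈ 350 MPa (compressive)

With the walls removed the bar would change length by δ_free = Σ αᵢΔT Lᵢ = 13.5×10⁻⁶×109×400 + 16.6×10⁻⁶×109×400 = 1.312 mm.
The rigid supports impose zero overall length change; the single axial force P common to all segments must satisfy P Σ Lᵢ/(AᵢEᵢ) = δ_free.
Σ Lᵢ/(AᵢEᵢ) = 400/(1950×195×10³) + 400/(2350×195×10³) = 1.925×10⁻⁶ mm/N.
So P = 1.312 / 1.925×10⁻⁶ = 681.8 kN, compressive.
σ_{nickel alloy} = P / A = 681800 / 1950 = 349.6 MPa.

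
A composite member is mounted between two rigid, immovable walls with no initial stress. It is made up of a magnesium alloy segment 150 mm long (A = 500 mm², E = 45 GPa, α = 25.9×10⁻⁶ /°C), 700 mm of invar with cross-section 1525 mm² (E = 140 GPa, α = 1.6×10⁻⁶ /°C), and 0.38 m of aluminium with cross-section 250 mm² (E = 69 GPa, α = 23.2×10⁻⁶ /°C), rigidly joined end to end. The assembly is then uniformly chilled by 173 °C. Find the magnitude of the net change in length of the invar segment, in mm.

Free thermal contraction of the whole bar: Σ αᵢΔT Lᵢ = 25.9×10⁻⁶×173×150 + 1.6×10⁻⁶×173×700 + 23.2×10⁻⁶×173×380 = 2.391 mm.
The rigid supports impose zero overall length change; the single axial force P common to all segments must satisfy P Σ Lᵢ/(AᵢEᵢ) = δ_free.
Σ Lᵢ/(AᵢEᵢ) = 150/(500×45×10³) + 700/(1525×140×10³) + 380/(250×69×10³) = 3.197×10⁻⁵ mm/N.
P = 2.391 / 3.197×10⁻⁵ = 74780 N = 74.78 kN, tensile.
For the invar segment, free thermal change = 1.6×10⁻⁶×173×700 = 0.1938 mm and elastic change from P = 74780×700/(1525×140×10³) = 0.2452 mm; these oppose, so the net change is 0.0514 mm (segment lengthens).

|ΔL| ≈ 0.0514 mm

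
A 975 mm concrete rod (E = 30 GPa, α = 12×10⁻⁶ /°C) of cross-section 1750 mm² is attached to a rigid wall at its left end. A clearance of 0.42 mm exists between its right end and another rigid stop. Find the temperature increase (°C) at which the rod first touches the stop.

ΔT ≈ 35.9 °C

Contact occurs when the free expansion equals the gap: αΔT L = 0.42 mm.
So ΔT = g/(αL) = 0.42/(12×10⁻⁶ × 975) = 35.9 °C.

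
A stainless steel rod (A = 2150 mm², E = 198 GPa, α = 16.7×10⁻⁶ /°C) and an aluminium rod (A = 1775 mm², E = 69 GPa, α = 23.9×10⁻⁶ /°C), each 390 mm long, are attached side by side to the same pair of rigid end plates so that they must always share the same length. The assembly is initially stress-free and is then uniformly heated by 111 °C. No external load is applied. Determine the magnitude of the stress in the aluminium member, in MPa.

Both members must finish at the same length. With the larger α, the aluminium tends to over-expand; the plates restrain it, putting the aluminium in compression and the stainless steel in tension. With no external load the two internal forces are equal and opposite, magnitude P.
Compatibility of the two members (thermal + elastic change equal): (α₁ − α₂)ΔT = P·[1/(A₁E₁) + 1/(A₂E₂)].
|α₁ − α₂|·ΔT = 7.2×10⁻⁶ × 111 = 0.0007992.
1/(A₁E₁) + 1/(A₂E₂) = 1/(2150×198×10³) + 1/(1775×69×10³) = 1.051×10⁻⁸ N⁻¹.
So P = 0.0007992 / 1.051×10⁻⁸ = 76.01 kN.
σ_{aluminium} = P/A₂ = 76010/1775 = 42.82 MPa, compressive.

σ ≈ 42.8 MPa (compressive)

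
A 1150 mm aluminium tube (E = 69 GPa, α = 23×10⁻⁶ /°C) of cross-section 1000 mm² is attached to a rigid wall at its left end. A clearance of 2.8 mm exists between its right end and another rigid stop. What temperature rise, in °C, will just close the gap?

ΔT ≈ 106 °C

Contact occurs when the free expansion equals the gap: αΔT L = 2.8 mm.
ΔT = 2.8 / (23×10⁻⁶ × 1150) = 105.9 °C.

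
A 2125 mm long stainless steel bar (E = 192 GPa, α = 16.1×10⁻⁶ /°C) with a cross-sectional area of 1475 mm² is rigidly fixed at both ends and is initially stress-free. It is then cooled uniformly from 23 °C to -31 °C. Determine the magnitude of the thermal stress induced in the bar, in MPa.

Because both ends are immovable the net strain is zero, and the suppressed thermal strain is αΔT = 16.1×10⁻⁶ × 54 = 869.4×10⁻⁶.
σ = EαΔT = 192×10³ × 16.1×10⁻⁶ × 54 = 166.9 MPa (tensile; the bar is trying to contract).

σ ≈ 167 MPa (tensile)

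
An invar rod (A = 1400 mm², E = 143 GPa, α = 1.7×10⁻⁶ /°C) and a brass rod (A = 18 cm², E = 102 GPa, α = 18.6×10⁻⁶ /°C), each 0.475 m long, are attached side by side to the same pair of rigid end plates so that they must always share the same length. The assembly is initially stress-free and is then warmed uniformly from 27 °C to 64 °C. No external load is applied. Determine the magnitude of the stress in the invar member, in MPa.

Equilibrium of a rigid end plate with no external load gives equal and opposite internal forces ±P in the two members. Since α_{brass} > α_{invar}, heating drives the brass into compression and the invar into tension.
Setting the final lengths equal and cancelling L: (α₁ − α₂)ΔT = P/(A₁E₁) + P/(A₂E₂).
|α₁ − α₂|·ΔT = 16.9×10⁻⁶ × 37 = 0.0006253.
1/(A₁E₁) + 1/(A₂E₂) = 1/(1400×143×10³) + 1/(1800×102×10³) = 1.044×10⁻⁸ N⁻¹.
So P = 0.0006253 / 1.044×10⁻⁸ = 59.89 kN.
σ_{invar} = P/A₁ = 59890/1400 = 42.78 MPa, tensile.

σ ≈ 42.8 MPa (tensile)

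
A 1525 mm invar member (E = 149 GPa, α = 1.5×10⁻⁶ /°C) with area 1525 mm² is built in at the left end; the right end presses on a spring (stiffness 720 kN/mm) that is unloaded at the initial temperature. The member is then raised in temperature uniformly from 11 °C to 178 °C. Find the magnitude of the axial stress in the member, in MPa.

If the spring were absent the member would lengthen by αΔT L = 1.5×10⁻⁶ × 167 × 1525 = 0.382 mm.
With a force P in the spring, the elastic change of the member is PL/(AE) and that of the spring is P/k; compatibility requires their sum to equal δ_free.
P [ L/(AE) + 1/k ] = δ_free → P [ 1525/(1525×149×10³) + 1/(720×10³) ] = 0.382.
P = 0.382 / 8.1×10⁻⁶ = 47160 N.
σ = P/A = 47160/1525 = 30.92 MPa.

σ ≈ 30.9 MPa (compressive)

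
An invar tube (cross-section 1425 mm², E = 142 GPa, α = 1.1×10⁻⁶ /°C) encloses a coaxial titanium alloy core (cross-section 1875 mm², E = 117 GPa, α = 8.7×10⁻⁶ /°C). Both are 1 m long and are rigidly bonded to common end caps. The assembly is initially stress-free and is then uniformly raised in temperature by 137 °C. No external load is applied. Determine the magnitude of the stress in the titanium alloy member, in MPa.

The titanium alloy has the larger α, so on heating it would change length more than the invar if both were free. The rigid plates force a common final length, so the titanium alloy is put into compression and the invar into tension, with equal and opposite forces P (no external load).
Setting the final lengths equal and cancelling L: (α₁ − α₂)ΔT = P/(A₁E₁) + P/(A₂E₂).
|α₁ − α₂|·ΔT = 7.6×10⁻⁶ × 137 = 0.001041.
1/(A₁E₁) + 1/(A₂E₂) = 1/(1425×142×10³) + 1/(1875×117×10³) = 9.5×10⁻⁹ N⁻¹.
P = 0.001041 / 9.5×10⁻⁹ = 109600 N = 109.6 kN.
σ_{titanium alloy} = P/A₂ = 109600/1875 = 58.45 MPa, compressive.

σ ≈ 58.5 MPa (compressive)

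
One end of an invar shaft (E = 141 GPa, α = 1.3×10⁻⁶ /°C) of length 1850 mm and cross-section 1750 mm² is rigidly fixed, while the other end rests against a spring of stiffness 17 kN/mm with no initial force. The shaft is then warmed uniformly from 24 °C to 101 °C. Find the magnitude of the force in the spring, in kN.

P ≈ 2.79 kN

The unrestrained thermal change is αΔT L = 1.3×10⁻⁶ × 77 × 1850 = 0.1852 mm.
Let P be the compressive force at the spring. The shaft shortens elastically by PL/(AE) and the spring compresses by P/k; together these equal δ_free.
P [ L/(AE) + 1/k ] = δ_free → P [ 1850/(1750×141×10³) + 1/(17×10³) ] = 0.1852.
P = 0.1852 / 6.632×10⁻⁵ = 2792 N.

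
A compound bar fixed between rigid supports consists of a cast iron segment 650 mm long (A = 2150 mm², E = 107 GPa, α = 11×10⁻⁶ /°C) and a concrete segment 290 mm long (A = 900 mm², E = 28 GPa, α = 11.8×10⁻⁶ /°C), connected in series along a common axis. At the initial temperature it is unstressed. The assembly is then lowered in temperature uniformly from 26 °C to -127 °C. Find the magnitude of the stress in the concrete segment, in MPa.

σ ≈ 125 MPa (tensile)

Free thermal contraction of the whole bar: Σ αᵢΔT Lᵢ = 11×10⁻⁶×153×650 + 11.8×10⁻⁶×153×290 = 1.618 mm.
The rigid supports impose zero overall length change; the single axial force P common to all segments must satisfy P Σ Lᵢ/(AᵢEᵢ) = δ_free.
The series flexibility is Σ Lᵢ/(AᵢEᵢ) = 650/(2150×107×10³) + 290/(900×28×10³) = 1.433×10⁻⁵ mm/N.
P = 1.618 / 1.433×10⁻⁵ = 112800 N = 112.8 kN, tensile.
σ_{concrete} = P / A = 112800 / 900 = 125.4 MPa.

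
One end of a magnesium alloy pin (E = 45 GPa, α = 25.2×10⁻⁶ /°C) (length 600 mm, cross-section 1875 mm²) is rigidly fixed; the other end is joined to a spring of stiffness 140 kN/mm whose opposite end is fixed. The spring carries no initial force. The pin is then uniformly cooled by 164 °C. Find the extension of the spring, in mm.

The unrestrained thermal change is αΔT L = 25.2×10⁻⁶ × 164 × 600 = 2.48 mm.
With a force P in the spring, the elastic change of the pin is PL/(AE) and that of the spring is P/k; compatibility requires their sum to equal δ_free.
So P = δ_free / [L/(AE) + 1/k] = 2.48 / [ 600/(1875×45×10³) + 1/(140×10³) ].
P = 2.48 / 1.425×10⁻⁵ = 174000 N.
Spring extension = P/k = 174000/(140×10³) = 1.243 mm.

δ ≈ 1.24 mm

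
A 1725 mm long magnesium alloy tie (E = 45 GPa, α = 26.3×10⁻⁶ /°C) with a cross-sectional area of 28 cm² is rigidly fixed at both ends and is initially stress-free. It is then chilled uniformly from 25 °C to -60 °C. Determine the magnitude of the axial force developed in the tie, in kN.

P ≈ 282 kN (tensile)

Full restraint means ε = 0, so the stress is σ = EαΔT = 45×10³ × 26.3×10⁻⁶ × 85 = 100.6 MPa.
Then P = σA = 100.6 × 2800 mm² = 281.7 kN, tensile.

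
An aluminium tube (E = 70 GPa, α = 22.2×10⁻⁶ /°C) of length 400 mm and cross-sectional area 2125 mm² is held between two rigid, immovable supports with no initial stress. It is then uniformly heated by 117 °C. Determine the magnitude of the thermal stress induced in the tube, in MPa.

Because both ends are immovable the net strain is zero, and the suppressed thermal strain is αΔT = 22.2×10⁻⁶ × 117 = 2597.4×10⁻⁶.
σ = EαΔT = 70×10³ × 22.2×10⁻⁶ × 117 = 181.8 MPa (compressive; the tube is trying to expand).

σ ≈ 182 MPa (compressive)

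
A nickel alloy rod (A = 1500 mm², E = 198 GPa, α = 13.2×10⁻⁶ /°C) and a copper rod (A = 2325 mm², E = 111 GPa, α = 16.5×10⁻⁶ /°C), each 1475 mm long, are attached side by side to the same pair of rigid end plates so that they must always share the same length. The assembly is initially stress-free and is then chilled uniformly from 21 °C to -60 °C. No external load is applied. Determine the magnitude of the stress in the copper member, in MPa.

Both members must finish at the same length. With the larger α, the copper tends to over-contract; the plates restrain it, putting the copper in tension and the nickel alloy in compression. With no external load the two internal forces are equal and opposite, magnitude P.
Equating the net (thermal + elastic) strains gives |α₁ − α₂|·ΔT = P·[1/(A₁E₁) + 1/(A₂E₂)].
|α₁ − α₂|·ΔT = 3.3×10⁻⁶ × 81 = 0.0002673.
1/(A₁E₁) + 1/(A₂E₂) = 1/(1500×198×10³) + 1/(2325×111×10³) = 7.242×10⁻⁹ N⁻¹.
P = 0.0002673 / 7.242×10⁻⁹ = 36910 N = 36.91 kN.
σ_{copper} = P/A₂ = 36910/2325 = 15.88 MPa, tensile.

σ ≈ 15.9 MPa (tensile)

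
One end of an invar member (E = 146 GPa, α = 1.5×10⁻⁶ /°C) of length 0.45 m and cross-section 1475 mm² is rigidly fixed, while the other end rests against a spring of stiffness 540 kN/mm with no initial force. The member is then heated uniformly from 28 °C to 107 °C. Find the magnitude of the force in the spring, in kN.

If the spring were absent the member would lengthen by αΔT L = 1.5×10⁻⁶ × 79 × 450 = 0.05333 mm.
With a force P in the spring, the elastic change of the member is PL/(AE) and that of the spring is P/k; compatibility requires their sum to equal δ_free.
P [ L/(AE) + 1/k ] = δ_free → P [ 450/(1475×146×10³) + 1/(540×10³) ] = 0.05333.
P = 0.05333 / 3.941×10⁻⁶ = 13530 N.

P ≈ 13.5 kN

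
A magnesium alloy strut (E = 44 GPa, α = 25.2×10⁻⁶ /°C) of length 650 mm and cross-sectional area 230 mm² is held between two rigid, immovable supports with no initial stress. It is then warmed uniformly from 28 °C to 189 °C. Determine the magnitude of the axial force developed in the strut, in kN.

The ends cannot move, so σ = EαΔT = 44×10³ × 25.2×10⁻⁶ × 161 = 178.5 MPa.
P = AEαΔT = 230 × 44×10³ × 25.2×10⁻⁶ × 161 = 41.06 kN (compressive).

P ≈ 41.1 kN (compressive)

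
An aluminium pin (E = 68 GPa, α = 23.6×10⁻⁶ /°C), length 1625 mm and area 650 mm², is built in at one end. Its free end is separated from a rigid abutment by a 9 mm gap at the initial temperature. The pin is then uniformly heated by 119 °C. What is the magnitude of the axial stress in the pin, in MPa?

σ ≈ 0 MPa

Unrestrained expansion: δ_free = αΔT L = 23.6×10⁻⁶ × 119 × 1625 = 4.564 mm.
Since δ_free = 4.56 mm is less than the 9 mm gap, the pin never touches the wall. No axial force develops.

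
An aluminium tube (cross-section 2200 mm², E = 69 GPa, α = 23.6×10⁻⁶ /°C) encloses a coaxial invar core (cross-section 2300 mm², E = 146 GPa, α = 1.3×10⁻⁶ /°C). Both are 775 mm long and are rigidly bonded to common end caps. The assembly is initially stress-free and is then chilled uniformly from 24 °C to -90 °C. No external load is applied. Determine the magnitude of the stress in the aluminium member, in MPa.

σ ≈ 121 MPa (tensile)

The aluminium has the larger α, so on cooling it would change length more than the invar if both were free. The rigid plates force a common final length, so the aluminium is put into tension and the invar into compression, with equal and opposite forces P (no external load).
Compatibility of the two members (thermal + elastic change equal): (α₁ − α₂)ΔT = P·[1/(A₁E₁) + 1/(A₂E₂)].
|α₁ − α₂|·ΔT = 22.3×10⁻⁶ × 114 = 0.002542.
1/(A₁E₁) + 1/(A₂E₂) = 1/(2200×69×10³) + 1/(2300×146×10³) = 9.566×10⁻⁹ N⁻¹.
P = 0.002542 / 9.566×10⁻⁹ = 265800 N = 265.8 kN.
σ_{aluminium} = P/A₁ = 265800/2200 = 120.8 MPa, tensile.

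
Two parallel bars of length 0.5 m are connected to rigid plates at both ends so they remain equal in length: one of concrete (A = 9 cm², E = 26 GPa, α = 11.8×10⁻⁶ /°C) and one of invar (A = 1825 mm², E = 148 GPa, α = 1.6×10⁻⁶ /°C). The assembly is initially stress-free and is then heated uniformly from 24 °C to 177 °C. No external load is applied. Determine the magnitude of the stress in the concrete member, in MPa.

σ ≈ 37.3 MPa (compressive)

Both members must finish at the same length. With the larger α, the concrete tends to over-expand; the plates restrain it, putting the concrete in compression and the invar in tension. With no external load the two internal forces are equal and opposite, magnitude P.
Compatibility of the two members (thermal + elastic change equal): (α₁ − α₂)ΔT = P·[1/(A₁E₁) + 1/(A₂E₂)].
|α₁ − α₂|·ΔT = 10.2×10⁻⁶ × 153 = 0.001561.
1/(A₁E₁) + 1/(A₂E₂) = 1/(900×26×10³) + 1/(1825×148×10³) = 4.644×10⁻⁸ N⁻¹.
So P = 0.001561 / 4.644×10⁻⁸ = 33.61 kN.
σ_{concrete} = P/A₁ = 33610/900 = 37.34 MPa, compressive.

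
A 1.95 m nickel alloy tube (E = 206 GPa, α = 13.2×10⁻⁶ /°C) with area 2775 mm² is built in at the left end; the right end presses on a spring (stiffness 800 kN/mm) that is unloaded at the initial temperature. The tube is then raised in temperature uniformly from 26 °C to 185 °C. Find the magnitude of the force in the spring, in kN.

P ≈ 878 kN

If the spring were absent the tube would lengthen by αΔT L = 13.2×10⁻⁶ × 159 × 1950 = 4.093 mm.
With a force P in the spring, the elastic change of the tube is PL/(AE) and that of the spring is P/k; compatibility requires their sum to equal δ_free.
So P = δ_free / [L/(AE) + 1/k] = 4.093 / [ 1950/(2775×206×10³) + 1/(800×10³) ].
P = 4.093 / 4.661×10⁻⁶ = 878000 N.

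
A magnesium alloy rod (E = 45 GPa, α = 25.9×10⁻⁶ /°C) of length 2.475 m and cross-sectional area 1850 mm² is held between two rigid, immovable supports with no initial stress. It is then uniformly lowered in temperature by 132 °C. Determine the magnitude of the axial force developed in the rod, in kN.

P ≈ 285 kN (tensile)

With zero net strain, σ = E·αΔT = 45 GPa × 25.9×10⁻⁶ × 132 = 153.8 MPa.
Axial force P = σA = 153.8 × 1850 = 284600 N = 284.6 kN, tensile.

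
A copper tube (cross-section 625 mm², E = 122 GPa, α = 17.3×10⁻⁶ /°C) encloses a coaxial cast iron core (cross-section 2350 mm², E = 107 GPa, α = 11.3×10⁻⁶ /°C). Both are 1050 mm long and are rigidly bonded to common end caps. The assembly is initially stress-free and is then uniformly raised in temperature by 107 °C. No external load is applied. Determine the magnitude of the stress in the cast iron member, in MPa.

Both members must finish at the same length. With the larger α, the copper tends to over-expand; the plates restrain it, putting the copper in compression and the cast iron in tension. With no external load the two internal forces are equal and opposite, magnitude P.
Equating the net (thermal + elastic) strains gives |α₁ − α₂|·ΔT = P·[1/(A₁E₁) + 1/(A₂E₂)].
|α₁ − α₂|·ΔT = 6×10⁻⁶ × 107 = 0.000642.
1/(A₁E₁) + 1/(A₂E₂) = 1/(625×122×10³) + 1/(2350×107×10³) = 1.709×10⁻⁸ N⁻¹.
So P = 0.000642 / 1.709×10⁻⁸ = 37.56 kN.
σ_{cast iron} = P/A₂ = 37560/2350 = 15.98 MPa, tensile.

σ ≈ 16 MPa (tensile)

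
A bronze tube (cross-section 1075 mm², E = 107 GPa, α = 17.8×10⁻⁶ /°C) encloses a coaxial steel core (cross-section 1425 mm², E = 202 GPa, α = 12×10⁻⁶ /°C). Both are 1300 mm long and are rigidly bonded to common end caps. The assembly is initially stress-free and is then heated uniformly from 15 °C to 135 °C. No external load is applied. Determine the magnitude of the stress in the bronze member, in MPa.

The bronze has the larger α, so on heating it would change length more than the steel if both were free. The rigid plates force a common final length, so the bronze is put into compression and the steel into tension, with equal and opposite forces P (no external load).
Setting the final lengths equal and cancelling L: (α₁ − α₂)ΔT = P/(A₁E₁) + P/(A₂E₂).
|α₁ − α₂|·ΔT = 5.8×10⁻⁶ × 120 = 0.000696.
1/(A₁E₁) + 1/(A₂E₂) = 1/(1075×107×10³) + 1/(1425×202×10³) = 1.217×10⁻⁸ N⁻¹.
P = 0.000696 / 1.217×10⁻⁸ = 57200 N = 57.2 kN.
σ_{bronze} = P/A₁ = 57200/1075 = 53.21 MPa, compressive.

σ ≈ 53.2 MPa (compressive)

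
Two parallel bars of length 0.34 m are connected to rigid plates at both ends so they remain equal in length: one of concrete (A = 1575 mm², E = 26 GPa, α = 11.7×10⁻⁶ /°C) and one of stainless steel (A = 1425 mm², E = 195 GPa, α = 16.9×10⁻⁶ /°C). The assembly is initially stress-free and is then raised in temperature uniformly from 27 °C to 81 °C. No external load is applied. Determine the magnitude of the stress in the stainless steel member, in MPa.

Both members must finish at the same length. With the larger α, the stainless steel tends to over-expand; the plates restrain it, putting the stainless steel in compression and the concrete in tension. With no external load the two internal forces are equal and opposite, magnitude P.
Equating the net (thermal + elastic) strains gives |α₁ − α₂|·ΔT = P·[1/(A₁E₁) + 1/(A₂E₂)].
|α₁ − α₂|·ΔT = 5.2×10⁻⁶ × 54 = 0.0002808.
1/(A₁E₁) + 1/(A₂E₂) = 1/(1575×26×10³) + 1/(1425×195×10³) = 2.802×10⁻⁸ N⁻¹.
P = 0.0002808 / 2.802×10⁻⁸ = 10020 N = 10.02 kN.
σ_{stainless steel} = P/A₂ = 10020/1425 = 7.033 MPa, compressive.

σ ≈ 7.03 MPa (compressive)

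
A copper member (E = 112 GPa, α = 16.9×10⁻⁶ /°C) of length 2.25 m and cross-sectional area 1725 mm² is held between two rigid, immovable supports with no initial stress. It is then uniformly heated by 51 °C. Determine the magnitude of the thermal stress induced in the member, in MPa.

σ ≈ 96.5 MPa (compressive)

With length fixed, the mechanical strain must cancel the thermal strain αΔT = 16.9×10⁻⁶ × 51 = 861.9×10⁻⁶.
Hence σ = E·αΔT = 112×10³ × 861.9×10⁻⁶ = 96.53 MPa, compressive.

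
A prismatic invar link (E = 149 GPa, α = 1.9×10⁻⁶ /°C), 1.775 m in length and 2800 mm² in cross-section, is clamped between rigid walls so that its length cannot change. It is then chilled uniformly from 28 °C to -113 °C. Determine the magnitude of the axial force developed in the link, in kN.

P ≈ 112 kN (tensile)

With zero net strain, σ = E·αΔT = 149 GPa × 1.9×10⁻⁶ × 141 = 39.92 MPa.
Axial force P = σA = 39.92 × 2800 = 111800 N = 111.8 kN, tensile.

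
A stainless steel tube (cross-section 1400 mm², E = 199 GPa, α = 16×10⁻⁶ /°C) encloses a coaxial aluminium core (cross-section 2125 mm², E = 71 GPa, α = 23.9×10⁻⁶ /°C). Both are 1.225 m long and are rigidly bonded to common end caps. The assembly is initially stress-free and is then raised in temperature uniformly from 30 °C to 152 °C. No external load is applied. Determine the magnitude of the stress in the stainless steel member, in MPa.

Both members must finish at the same length. With the larger α, the aluminium tends to over-expand; the plates restrain it, putting the aluminium in compression and the stainless steel in tension. With no external load the two internal forces are equal and opposite, magnitude P.
Setting the final lengths equal and cancelling L: (α₁ − α₂)ΔT = P/(A₁E₁) + P/(A₂E₂).
|α₁ − α₂|·ΔT = 7.9×10⁻⁶ × 122 = 0.0009638.
1/(A₁E₁) + 1/(A₂E₂) = 1/(1400×199×10³) + 1/(2125×71×10³) = 1.022×10⁻⁸ N⁻¹.
So P = 0.0009638 / 1.022×10⁻⁸ = 94.33 kN.
σ_{stainless steel} = P/A₁ = 94330/1400 = 67.38 MPa, tensile.

σ ≈ 67.4 MPa (tensile)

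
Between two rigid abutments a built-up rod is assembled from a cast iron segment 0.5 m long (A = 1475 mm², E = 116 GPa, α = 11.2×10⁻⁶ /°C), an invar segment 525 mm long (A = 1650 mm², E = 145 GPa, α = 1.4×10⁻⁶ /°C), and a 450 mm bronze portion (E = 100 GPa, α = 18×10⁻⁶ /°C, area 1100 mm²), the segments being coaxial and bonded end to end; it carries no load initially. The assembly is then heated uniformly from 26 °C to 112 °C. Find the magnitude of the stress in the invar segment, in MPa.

σ ≈ 81.7 MPa (compressive)

If the supports were absent, the total length change would be Σ αᵢΔT Lᵢ = 11.2×10⁻⁶×86×500 + 1.4×10⁻⁶×86×525 + 18×10⁻⁶×86×450 = 1.241 mm.
The rigid supports impose zero overall length change; the single axial force P common to all segments must satisfy P Σ Lᵢ/(AᵢEᵢ) = δ_free.
The series flexibility is Σ Lᵢ/(AᵢEᵢ) = 500/(1475×116×10³) + 525/(1650×145×10³) + 450/(1100×100×10³) = 9.208×10⁻⁶ mm/N.
Hence P = δ_free / Σ(L/AE) = 1.241/9.208×10⁻⁶ = 134.8 kN (compressive).
σ_{invar} = P / A = 134800 / 1650 = 81.71 MPa.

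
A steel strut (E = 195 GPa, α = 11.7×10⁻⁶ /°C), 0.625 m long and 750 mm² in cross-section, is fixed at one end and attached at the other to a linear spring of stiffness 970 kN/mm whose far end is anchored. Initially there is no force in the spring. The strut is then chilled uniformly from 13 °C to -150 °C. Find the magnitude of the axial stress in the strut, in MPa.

σ ≈ 300 MPa (tensile)

Free thermal contraction: δ_free = αΔT L = 11.7×10⁻⁶ × 163 × 625 = 1.192 mm.
Let P be the tensile force in the spring. The strut extends elastically by PL/(AE) and the spring stretches by P/k; together these equal δ_free.
P [ L/(AE) + 1/k ] = δ_free → P [ 625/(750×195×10³) + 1/(970×10³) ] = 1.192.
P = 1.192 / 5.304×10⁻⁶ = 224700 N.
σ = P/A = 224700/750 = 299.6 MPa.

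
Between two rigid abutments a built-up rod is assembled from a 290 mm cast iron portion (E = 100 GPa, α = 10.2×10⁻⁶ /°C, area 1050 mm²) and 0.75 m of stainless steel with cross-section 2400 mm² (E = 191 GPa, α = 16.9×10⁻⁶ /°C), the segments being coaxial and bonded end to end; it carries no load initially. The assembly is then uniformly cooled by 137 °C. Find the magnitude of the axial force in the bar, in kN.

Free thermal contraction of the whole bar: Σ αᵢΔT Lᵢ = 10.2×10⁻⁶×137×290 + 16.9×10⁻⁶×137×750 = 2.142 mm.
The rigid supports impose zero overall length change; the single axial force P common to all segments must satisfy P Σ Lᵢ/(AᵢEᵢ) = δ_free.
Σ Lᵢ/(AᵢEᵢ) = 290/(1050×100×10³) + 750/(2400×191×10³) = 4.398×10⁻⁶ mm/N.
P = 2.142 / 4.398×10⁻⁶ = 487000 N = 487 kN, tensile.

P ≈ 487 kN (tensile)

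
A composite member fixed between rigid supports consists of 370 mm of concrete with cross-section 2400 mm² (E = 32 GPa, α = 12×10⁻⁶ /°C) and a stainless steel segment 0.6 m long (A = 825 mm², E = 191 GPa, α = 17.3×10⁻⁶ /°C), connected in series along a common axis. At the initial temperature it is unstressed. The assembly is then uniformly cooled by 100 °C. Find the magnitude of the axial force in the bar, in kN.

P ≈ 172 kN (tensile)

Free thermal contraction of the whole bar: Σ αᵢΔT Lᵢ = 12×10⁻⁶×100×370 + 17.3×10⁻⁶×100×600 = 1.482 mm.
The walls prevent any net length change, so an axial force P (same in every segment) develops. Compatibility: P · Σ Lᵢ/(AᵢEᵢ) = δ_free.
Σ Lᵢ/(AᵢEᵢ) = 370/(2400×32×10³) + 600/(825×191×10³) = 8.625×10⁻⁶ mm/N.
Hence P = δ_free / Σ(L/AE) = 1.482/8.625×10⁻⁶ = 171.8 kN (tensile).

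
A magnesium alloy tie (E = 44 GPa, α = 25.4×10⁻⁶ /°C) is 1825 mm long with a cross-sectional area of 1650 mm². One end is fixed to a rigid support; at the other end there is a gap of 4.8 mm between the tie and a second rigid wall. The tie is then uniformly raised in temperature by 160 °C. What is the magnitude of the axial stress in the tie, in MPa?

σ ≈ 63.1 MPa (compressive)

If the wall were absent the tie would grow by αΔT L = 25.4×10⁻⁶ × 160 × 1825 = 7.417 mm.
The gap closes (δ_free > 4.8 mm) and the wall then resists a further 7.417 − 4.8 = 2.617 mm of expansion.
That suppressed elongation corresponds to σ = E·Δ/L = 44×10³ × 2.617/1825 = 63.09 MPa.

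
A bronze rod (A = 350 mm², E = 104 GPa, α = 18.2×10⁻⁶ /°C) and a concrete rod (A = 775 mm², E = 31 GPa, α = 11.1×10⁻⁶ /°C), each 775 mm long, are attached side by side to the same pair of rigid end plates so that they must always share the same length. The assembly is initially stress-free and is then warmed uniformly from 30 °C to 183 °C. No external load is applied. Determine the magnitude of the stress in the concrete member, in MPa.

σ ≈ 20.3 MPa (tensile)

The bronze has the larger α, so on heating it would change length more than the concrete if both were free. The rigid plates force a common final length, so the bronze is put into compression and the concrete into tension, with equal and opposite forces P (no external load).
Equating the net (thermal + elastic) strains gives |α₁ − α₂|·ΔT = P·[1/(A₁E₁) + 1/(A₂E₂)].
|α₁ − α₂|·ΔT = 7.1×10⁻⁶ × 153 = 0.001086.
1/(A₁E₁) + 1/(A₂E₂) = 1/(350×104×10³) + 1/(775×31×10³) = 6.91×10⁻⁸ N⁻¹.
P = 0.001086 / 6.91×10⁻⁸ = 15720 N = 15.72 kN.
σ_{concrete} = P/A₂ = 15720/775 = 20.29 MPa, tensile.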